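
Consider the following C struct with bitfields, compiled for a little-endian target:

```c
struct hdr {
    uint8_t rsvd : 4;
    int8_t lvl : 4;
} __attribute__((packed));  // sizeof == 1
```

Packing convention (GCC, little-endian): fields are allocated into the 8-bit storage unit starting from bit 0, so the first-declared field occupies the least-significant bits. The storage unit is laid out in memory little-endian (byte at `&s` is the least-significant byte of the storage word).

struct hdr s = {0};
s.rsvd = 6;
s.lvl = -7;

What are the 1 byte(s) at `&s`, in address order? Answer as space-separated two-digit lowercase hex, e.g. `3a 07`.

96

rsvd (4b) val=6 bits=0x6 at bit 0: 0x06
lvl (4b) val=-7 bits=0x9 at bit 4: 0x96
word = 0x96 → little-endian bytes:
  [0]=0x96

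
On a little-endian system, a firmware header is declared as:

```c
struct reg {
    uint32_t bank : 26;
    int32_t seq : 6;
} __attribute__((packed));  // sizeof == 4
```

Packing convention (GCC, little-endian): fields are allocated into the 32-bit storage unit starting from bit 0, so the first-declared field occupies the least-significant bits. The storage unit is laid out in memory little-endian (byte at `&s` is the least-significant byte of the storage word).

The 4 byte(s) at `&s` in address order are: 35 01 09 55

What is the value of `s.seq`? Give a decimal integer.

21

[0]=0x35 [1]=0x01 [2]=0x09 [3]=0x55 (little-endian) → word 0x55090135
bank:26 @ bit 0 → (0x55090135>>0)&0x3ffffff = 0x1090135
seq:6 @ bit 26 → (0x55090135>>26)&0x3f = 0x15  ←
seq signed 6b, MSB=0: value = 21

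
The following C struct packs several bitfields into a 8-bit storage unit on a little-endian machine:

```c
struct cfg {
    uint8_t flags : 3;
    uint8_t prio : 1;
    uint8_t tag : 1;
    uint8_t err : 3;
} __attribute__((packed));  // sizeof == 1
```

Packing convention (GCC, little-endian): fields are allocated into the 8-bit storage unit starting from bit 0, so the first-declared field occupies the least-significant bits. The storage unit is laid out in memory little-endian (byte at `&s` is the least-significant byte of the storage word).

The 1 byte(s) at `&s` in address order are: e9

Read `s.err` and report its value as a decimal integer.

7

[0]=0xe9 (little-endian) → word 0xe9
flags [0+:3] = (word>>0) & 0x7 = 1
prio [3+:1] = (word>>3) & 0x1 = 1
tag [4+:1] = (word>>4) & 0x1 = 0
err [5+:3] = (word>>5) & 0x7 = 7  ←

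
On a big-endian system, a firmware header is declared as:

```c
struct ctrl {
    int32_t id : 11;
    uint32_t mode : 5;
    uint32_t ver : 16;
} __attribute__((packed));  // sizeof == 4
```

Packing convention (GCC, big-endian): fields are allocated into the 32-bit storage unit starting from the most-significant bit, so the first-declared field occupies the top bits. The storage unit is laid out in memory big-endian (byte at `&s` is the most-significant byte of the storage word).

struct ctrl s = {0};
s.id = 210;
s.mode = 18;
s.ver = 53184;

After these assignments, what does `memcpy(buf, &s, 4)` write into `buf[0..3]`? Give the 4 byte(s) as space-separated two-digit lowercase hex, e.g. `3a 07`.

1a 52 cf c0

[21+:11] id=210 & 0x7ff = 0xd2; word=0x1a400000
[16+:5] mode=18 & 0x1f = 0x12; word=0x1a520000
[0+:16] ver=53184 & 0xffff = 0xcfc0; word=0x1a52cfc0
word = 0x1a52cfc0 → big-endian bytes:
  [0]=0x1a  [1]=0x52  [2]=0xcf  [3]=0xc0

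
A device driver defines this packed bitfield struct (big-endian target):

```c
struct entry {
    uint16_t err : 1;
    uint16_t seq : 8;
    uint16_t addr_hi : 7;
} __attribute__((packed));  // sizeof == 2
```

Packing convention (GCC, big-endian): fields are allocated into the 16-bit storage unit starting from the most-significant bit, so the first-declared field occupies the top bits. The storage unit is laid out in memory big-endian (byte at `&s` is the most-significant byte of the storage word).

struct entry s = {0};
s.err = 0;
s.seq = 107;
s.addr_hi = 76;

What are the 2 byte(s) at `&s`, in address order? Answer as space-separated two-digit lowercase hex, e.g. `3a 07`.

err:1 = 0 → 0x0 << 15 → word 0x0000
seq:8 = 107 → 0x6b << 7 → word 0x3580
addr_hi:7 = 76 → 0x4c << 0 → word 0x35cc
word = 0x35cc → big-endian bytes:
  [0]=0x35  [1]=0xcc

35 cc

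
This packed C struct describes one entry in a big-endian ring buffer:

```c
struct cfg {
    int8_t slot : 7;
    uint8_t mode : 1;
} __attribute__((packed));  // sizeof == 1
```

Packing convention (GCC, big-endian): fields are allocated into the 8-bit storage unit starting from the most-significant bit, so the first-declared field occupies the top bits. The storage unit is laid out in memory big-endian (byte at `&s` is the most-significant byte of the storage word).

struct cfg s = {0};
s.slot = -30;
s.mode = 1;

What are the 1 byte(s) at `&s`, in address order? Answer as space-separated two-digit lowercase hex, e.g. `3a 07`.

slot:7 = -30 → 0x62 << 1 → word 0xc4
mode:1 = 1 → 0x1 << 0 → word 0xc5
word = 0xc5 → big-endian bytes:
  [0]=0xc5

c5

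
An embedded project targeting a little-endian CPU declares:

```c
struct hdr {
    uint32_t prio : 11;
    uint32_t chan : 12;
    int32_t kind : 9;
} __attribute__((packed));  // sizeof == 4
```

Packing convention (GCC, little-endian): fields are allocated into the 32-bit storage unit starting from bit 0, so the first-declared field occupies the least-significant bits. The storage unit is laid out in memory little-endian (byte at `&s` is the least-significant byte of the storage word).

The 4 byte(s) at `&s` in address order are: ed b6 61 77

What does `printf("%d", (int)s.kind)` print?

[0]=0xed [1]=0xb6 [2]=0x61 [3]=0x77 (little-endian) → word 0x7761b6ed
prio:11 @ bit 0 → (0x7761b6ed>>0)&0x7ff = 0x6ed
chan:12 @ bit 11 → (0x7761b6ed>>11)&0xfff = 0xc36
kind:9 @ bit 23 → (0x7761b6ed>>23)&0x1ff = 0xee  ←
kind signed 9b, MSB=0: value = 238

238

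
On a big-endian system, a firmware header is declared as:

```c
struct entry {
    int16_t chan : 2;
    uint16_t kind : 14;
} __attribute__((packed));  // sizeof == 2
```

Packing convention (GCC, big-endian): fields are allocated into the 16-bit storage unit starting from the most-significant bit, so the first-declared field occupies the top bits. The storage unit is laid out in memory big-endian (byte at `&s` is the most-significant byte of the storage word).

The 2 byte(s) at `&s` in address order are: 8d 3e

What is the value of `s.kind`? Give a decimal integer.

[0]=0x8d [1]=0x3e (big-endian) → word 0x8d3e
chan:2 @ bit 14 → (0x8d3e>>14)&0x3 = 0x2
kind:14 @ bit 0 → (0x8d3e>>0)&0x3fff = 0xd3e  ←

3390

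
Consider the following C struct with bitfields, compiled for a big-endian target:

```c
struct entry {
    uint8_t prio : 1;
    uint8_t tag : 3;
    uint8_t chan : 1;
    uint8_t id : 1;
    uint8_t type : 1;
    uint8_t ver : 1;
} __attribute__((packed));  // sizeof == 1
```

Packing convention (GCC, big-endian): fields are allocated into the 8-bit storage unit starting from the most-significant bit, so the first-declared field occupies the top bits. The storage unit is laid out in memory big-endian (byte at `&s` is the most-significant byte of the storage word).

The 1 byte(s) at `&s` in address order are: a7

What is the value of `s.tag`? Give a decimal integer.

2

[0]=0xa7 (big-endian) → word 0xa7
prio [7+:1] = (word>>7) & 0x1 = 1
tag [4+:3] = (word>>4) & 0x7 = 2  ←
chan [3+:1] = (word>>3) & 0x1 = 0
id [2+:1] = (word>>2) & 0x1 = 1
type [1+:1] = (word>>1) & 0x1 = 1
ver [0+:1] = (word>>0) & 0x1 = 1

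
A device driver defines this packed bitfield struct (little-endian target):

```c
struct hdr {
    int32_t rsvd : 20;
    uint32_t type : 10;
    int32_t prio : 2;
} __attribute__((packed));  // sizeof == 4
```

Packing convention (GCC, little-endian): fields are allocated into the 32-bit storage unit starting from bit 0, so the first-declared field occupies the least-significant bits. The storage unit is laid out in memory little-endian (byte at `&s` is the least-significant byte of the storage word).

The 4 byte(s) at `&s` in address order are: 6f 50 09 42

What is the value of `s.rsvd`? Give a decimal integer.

[0]=0x6f [1]=0x50 [2]=0x09 [3]=0x42 (little-endian) → word 0x4209506f
rsvd [0+:20] = (word>>0) & 0xfffff = 610415  ←
type [20+:10] = (word>>20) & 0x3ff = 32
prio [30+:2] = (word>>30) & 0x3 = 1
rsvd signed 20b, MSB=1: 610415 - 1048576 = -438161

-438161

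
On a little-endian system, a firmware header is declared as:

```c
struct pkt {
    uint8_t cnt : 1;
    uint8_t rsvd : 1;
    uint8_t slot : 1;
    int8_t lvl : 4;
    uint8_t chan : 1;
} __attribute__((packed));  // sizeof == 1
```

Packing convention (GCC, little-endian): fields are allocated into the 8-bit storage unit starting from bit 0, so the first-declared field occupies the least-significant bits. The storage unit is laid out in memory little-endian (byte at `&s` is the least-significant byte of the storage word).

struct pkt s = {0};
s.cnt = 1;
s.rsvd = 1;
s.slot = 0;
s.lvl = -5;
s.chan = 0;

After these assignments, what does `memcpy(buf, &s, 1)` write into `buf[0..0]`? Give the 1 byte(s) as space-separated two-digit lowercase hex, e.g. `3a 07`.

cnt:1 = 1 → 0x1 << 0 → word 0x01
rsvd:1 = 1 → 0x1 << 1 → word 0x03
slot:1 = 0 → 0x0 << 2 → word 0x03
lvl:4 = -5 → 0xb << 3 → word 0x5b
chan:1 = 0 → 0x0 << 7 → word 0x5b
word = 0x5b → little-endian bytes:
  [0]=0x5b

5b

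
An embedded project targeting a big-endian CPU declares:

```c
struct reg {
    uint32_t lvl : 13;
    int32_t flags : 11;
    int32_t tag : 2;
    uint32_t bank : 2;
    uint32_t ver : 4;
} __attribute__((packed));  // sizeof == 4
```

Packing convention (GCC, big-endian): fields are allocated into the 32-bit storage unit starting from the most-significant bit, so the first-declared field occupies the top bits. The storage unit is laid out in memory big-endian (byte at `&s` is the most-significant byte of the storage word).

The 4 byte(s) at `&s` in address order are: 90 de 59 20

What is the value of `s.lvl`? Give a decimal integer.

4635

[0]=0x90 [1]=0xde [2]=0x59 [3]=0x20 (big-endian) → word 0x90de5920
lvl [19+:13] = (word>>19) & 0x1fff = 4635  ←
flags [8+:11] = (word>>8) & 0x7ff = 1625
tag [6+:2] = (word>>6) & 0x3 = 0
bank [4+:2] = (word>>4) & 0x3 = 2
ver [0+:4] = (word>>0) & 0xf = 0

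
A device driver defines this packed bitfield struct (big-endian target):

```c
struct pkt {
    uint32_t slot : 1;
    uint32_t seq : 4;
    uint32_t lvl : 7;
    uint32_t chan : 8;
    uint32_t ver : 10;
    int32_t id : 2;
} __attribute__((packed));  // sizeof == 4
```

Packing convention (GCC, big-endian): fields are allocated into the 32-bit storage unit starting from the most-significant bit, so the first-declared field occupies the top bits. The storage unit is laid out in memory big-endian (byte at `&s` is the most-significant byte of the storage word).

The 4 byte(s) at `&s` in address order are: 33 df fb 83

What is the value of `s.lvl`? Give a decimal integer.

[0]=0x33 [1]=0xdf [2]=0xfb [3]=0x83 (big-endian) → word 0x33dffb83
slot [31+:1] = (word>>31) & 0x1 = 0
seq [27+:4] = (word>>27) & 0xf = 6
lvl [20+:7] = (word>>20) & 0x7f = 61  ←
chan [12+:8] = (word>>12) & 0xff = 255
ver [2+:10] = (word>>2) & 0x3ff = 736
id [0+:2] = (word>>0) & 0x3 = 3

61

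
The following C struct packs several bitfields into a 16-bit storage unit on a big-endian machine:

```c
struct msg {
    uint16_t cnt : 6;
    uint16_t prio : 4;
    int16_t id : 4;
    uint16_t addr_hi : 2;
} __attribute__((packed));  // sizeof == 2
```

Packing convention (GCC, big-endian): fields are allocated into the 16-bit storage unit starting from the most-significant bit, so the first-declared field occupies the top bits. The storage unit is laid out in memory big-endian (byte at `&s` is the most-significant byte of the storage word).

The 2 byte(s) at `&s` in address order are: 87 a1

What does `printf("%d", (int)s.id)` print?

[0]=0x87 [1]=0xa1 (big-endian) → word 0x87a1
cnt:6 @ bit 10 → (0x87a1>>10)&0x3f = 0x21
prio:4 @ bit 6 → (0x87a1>>6)&0xf = 0xe
id:4 @ bit 2 → (0x87a1>>2)&0xf = 0x8  ←
addr_hi:2 @ bit 0 → (0x87a1>>0)&0x3 = 0x1
id signed 4b, MSB=1: 8 - 16 = -8

-8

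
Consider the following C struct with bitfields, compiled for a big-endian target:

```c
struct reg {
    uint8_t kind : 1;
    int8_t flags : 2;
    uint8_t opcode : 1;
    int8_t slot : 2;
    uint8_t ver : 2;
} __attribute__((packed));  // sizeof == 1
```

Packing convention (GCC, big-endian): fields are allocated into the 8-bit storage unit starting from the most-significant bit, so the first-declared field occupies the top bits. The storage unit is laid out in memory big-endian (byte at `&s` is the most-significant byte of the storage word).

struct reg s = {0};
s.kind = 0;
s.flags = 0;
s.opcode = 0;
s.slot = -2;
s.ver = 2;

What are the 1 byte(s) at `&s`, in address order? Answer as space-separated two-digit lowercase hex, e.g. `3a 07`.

kind (1b) val=0 bits=0x0 at bit 7: 0x00
flags (2b) val=0 bits=0x0 at bit 5: 0x00
opcode (1b) val=0 bits=0x0 at bit 4: 0x00
slot (2b) val=-2 bits=0x2 at bit 2: 0x08
ver (2b) val=2 bits=0x2 at bit 0: 0x0a
word = 0x0a → big-endian bytes:
  [0]=0x0a

0a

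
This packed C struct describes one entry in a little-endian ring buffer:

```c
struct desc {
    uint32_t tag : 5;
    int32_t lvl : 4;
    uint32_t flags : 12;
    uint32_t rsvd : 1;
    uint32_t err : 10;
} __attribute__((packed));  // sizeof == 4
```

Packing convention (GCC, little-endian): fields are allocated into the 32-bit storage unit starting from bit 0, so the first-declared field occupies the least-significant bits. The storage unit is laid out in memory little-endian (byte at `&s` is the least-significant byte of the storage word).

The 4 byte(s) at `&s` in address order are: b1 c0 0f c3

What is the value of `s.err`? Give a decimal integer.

[0]=0xb1 [1]=0xc0 [2]=0x0f [3]=0xc3 (little-endian) → word 0xc30fc0b1
tag:5 @ bit 0 → (0xc30fc0b1>>0)&0x1f = 0x11
lvl:4 @ bit 5 → (0xc30fc0b1>>5)&0xf = 0x5
flags:12 @ bit 9 → (0xc30fc0b1>>9)&0xfff = 0x7e0
rsvd:1 @ bit 21 → (0xc30fc0b1>>21)&0x1 = 0x0
err:10 @ bit 22 → (0xc30fc0b1>>22)&0x3ff = 0x30c  ←

780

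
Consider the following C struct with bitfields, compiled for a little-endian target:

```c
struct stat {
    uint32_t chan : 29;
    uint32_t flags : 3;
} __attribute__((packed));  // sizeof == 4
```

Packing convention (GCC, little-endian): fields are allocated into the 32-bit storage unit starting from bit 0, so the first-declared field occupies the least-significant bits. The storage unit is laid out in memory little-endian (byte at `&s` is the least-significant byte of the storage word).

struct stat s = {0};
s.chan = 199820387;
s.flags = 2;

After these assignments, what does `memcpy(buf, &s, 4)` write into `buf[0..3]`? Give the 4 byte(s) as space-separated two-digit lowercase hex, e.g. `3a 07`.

chan (29b) val=199820387 bits=0xbe90463 at bit 0: 0x0be90463
flags (3b) val=2 bits=0x2 at bit 29: 0x4be90463
word = 0x4be90463 → little-endian bytes:
  [0]=0x63  [1]=0x04  [2]=0xe9  [3]=0x4b

63 04 e9 4b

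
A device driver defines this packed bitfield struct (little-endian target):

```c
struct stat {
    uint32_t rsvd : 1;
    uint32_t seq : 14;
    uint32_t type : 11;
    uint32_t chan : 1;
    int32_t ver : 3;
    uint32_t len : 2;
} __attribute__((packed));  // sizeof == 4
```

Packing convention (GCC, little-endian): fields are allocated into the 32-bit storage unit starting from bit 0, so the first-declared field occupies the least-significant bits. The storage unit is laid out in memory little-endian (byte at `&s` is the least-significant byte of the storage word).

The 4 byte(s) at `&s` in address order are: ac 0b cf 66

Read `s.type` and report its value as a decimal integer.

1438

[0]=0xac [1]=0x0b [2]=0xcf [3]=0x66 (little-endian) → word 0x66cf0bac
rsvd [0+:1] = (word>>0) & 0x1 = 0
seq [1+:14] = (word>>1) & 0x3fff = 1494
type [15+:11] = (word>>15) & 0x7ff = 1438  ←
chan [26+:1] = (word>>26) & 0x1 = 1
ver [27+:3] = (word>>27) & 0x7 = 4
len [30+:2] = (word>>30) & 0x3 = 1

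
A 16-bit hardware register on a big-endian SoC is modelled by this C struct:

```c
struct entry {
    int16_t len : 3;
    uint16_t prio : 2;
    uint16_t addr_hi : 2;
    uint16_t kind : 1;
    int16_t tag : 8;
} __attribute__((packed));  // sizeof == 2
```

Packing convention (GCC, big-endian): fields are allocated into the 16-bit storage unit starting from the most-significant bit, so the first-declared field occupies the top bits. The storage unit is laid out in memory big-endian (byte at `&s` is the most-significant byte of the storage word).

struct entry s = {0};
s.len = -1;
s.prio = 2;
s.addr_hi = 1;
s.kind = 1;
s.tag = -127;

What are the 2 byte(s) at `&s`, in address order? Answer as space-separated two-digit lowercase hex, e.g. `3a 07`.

[13+:3] len=-1 & 0x7 = 0x7; word=0xe000
[11+:2] prio=2 & 0x3 = 0x2; word=0xf000
[9+:2] addr_hi=1 & 0x3 = 0x1; word=0xf200
[8+:1] kind=1 & 0x1 = 0x1; word=0xf300
[0+:8] tag=-127 & 0xff = 0x81; word=0xf381
word = 0xf381 → big-endian bytes:
  [0]=0xf3  [1]=0x81

f3 81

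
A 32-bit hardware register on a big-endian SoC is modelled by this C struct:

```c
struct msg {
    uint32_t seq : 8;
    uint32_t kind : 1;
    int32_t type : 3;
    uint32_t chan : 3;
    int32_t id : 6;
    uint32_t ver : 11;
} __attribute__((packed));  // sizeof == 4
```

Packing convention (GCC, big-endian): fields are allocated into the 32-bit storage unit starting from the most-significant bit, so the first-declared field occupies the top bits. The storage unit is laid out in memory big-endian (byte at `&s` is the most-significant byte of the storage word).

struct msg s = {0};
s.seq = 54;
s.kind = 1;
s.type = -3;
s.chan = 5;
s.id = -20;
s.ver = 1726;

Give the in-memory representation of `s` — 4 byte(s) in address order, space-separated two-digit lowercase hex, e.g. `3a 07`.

36 db 66 be

seq:8 = 54 → 0x36 << 24 → word 0x36000000
kind:1 = 1 → 0x1 << 23 → word 0x36800000
type:3 = -3 → 0x5 << 20 → word 0x36d00000
chan:3 = 5 → 0x5 << 17 → word 0x36da0000
id:6 = -20 → 0x2c << 11 → word 0x36db6000
ver:11 = 1726 → 0x6be << 0 → word 0x36db66be
word = 0x36db66be → big-endian bytes:
  [0]=0x36  [1]=0xdb  [2]=0x66  [3]=0xbe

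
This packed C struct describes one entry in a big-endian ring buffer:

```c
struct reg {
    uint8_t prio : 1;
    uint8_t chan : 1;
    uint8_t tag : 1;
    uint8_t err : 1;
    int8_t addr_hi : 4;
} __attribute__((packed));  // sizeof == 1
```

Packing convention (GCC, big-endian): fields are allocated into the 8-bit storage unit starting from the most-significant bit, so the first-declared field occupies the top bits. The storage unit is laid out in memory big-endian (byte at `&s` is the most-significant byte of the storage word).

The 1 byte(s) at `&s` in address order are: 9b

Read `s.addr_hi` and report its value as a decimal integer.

-5

[0]=0x9b (big-endian) → word 0x9b
prio [7+:1] = (word>>7) & 0x1 = 1
chan [6+:1] = (word>>6) & 0x1 = 0
tag [5+:1] = (word>>5) & 0x1 = 0
err [4+:1] = (word>>4) & 0x1 = 1
addr_hi [0+:4] = (word>>0) & 0xf = 11  ←
addr_hi signed 4b, MSB=1: 11 - 16 = -5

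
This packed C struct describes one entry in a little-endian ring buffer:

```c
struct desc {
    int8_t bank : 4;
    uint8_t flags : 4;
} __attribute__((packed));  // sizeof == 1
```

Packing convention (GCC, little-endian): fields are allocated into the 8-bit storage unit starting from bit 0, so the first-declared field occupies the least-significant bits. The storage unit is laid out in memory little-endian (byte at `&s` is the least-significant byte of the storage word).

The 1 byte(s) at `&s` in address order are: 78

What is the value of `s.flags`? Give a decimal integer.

[0]=0x78 (little-endian) → word 0x78
bank:4 @ bit 0 → (0x78>>0)&0xf = 0x8
flags:4 @ bit 4 → (0x78>>4)&0xf = 0x7  ←

7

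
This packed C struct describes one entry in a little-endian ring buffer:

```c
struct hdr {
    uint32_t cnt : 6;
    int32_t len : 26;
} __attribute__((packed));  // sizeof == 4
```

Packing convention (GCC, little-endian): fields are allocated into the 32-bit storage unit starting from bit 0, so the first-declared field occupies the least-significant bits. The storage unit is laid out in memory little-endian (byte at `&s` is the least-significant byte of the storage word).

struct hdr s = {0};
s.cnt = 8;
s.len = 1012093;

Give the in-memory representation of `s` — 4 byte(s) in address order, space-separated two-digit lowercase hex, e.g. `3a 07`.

48 5f dc 03

[0+:6] cnt=8 & 0x3f = 0x8; word=0x00000008
[6+:26] len=1012093 & 0x3ffffff = 0xf717d; word=0x03dc5f48
word = 0x03dc5f48 → little-endian bytes:
  [0]=0x48  [1]=0x5f  [2]=0xdc  [3]=0x03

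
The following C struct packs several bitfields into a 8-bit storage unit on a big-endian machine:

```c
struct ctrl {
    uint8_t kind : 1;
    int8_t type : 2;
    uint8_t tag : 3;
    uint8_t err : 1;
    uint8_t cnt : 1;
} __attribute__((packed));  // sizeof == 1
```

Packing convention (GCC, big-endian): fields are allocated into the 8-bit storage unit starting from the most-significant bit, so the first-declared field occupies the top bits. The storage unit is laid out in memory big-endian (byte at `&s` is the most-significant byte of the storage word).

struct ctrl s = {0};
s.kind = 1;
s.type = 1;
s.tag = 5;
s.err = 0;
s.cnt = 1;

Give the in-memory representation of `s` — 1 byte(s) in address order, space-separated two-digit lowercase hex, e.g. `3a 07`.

kind:1 = 1 → 0x1 << 7 → word 0x80
type:2 = 1 → 0x1 << 5 → word 0xa0
tag:3 = 5 → 0x5 << 2 → word 0xb4
err:1 = 0 → 0x0 << 1 → word 0xb4
cnt:1 = 1 → 0x1 << 0 → word 0xb5
word = 0xb5 → big-endian bytes:
  [0]=0xb5

b5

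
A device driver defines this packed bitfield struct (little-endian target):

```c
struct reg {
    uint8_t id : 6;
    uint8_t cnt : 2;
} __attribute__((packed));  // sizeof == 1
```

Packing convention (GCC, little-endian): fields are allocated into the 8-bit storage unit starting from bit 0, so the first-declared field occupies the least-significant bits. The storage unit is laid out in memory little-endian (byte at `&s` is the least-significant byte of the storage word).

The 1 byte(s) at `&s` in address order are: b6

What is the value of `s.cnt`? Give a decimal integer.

2

[0]=0xb6 (little-endian) → word 0xb6
id:6 @ bit 0 → (0xb6>>0)&0x3f = 0x36
cnt:2 @ bit 6 → (0xb6>>6)&0x3 = 0x2  ←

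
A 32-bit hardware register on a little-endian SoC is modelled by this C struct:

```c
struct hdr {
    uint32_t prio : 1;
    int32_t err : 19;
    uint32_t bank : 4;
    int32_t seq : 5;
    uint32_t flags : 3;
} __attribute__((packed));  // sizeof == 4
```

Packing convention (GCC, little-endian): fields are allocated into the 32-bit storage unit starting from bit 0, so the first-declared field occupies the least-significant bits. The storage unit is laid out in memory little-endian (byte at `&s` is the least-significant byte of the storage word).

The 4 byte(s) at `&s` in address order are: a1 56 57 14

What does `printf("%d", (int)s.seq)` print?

-12

[0]=0xa1 [1]=0x56 [2]=0x57 [3]=0x14 (little-endian) → word 0x145756a1
prio:1 @ bit 0 → (0x145756a1>>0)&0x1 = 0x1
err:19 @ bit 1 → (0x145756a1>>1)&0x7ffff = 0x3ab50
bank:4 @ bit 20 → (0x145756a1>>20)&0xf = 0x5
seq:5 @ bit 24 → (0x145756a1>>24)&0x1f = 0x14  ←
flags:3 @ bit 29 → (0x145756a1>>29)&0x7 = 0x0
seq signed 5b, MSB=1: 20 - 32 = -12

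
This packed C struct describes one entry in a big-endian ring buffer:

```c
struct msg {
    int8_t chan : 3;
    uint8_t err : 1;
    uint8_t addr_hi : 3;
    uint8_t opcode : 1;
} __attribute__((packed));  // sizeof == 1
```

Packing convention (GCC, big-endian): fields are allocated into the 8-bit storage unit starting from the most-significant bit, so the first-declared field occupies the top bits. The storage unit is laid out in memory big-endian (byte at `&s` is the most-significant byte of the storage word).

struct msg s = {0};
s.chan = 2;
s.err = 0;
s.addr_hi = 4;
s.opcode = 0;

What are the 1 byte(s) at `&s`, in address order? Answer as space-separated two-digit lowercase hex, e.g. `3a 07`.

chan (3b) val=2 bits=0x2 at bit 5: 0x40
err (1b) val=0 bits=0x0 at bit 4: 0x40
addr_hi (3b) val=4 bits=0x4 at bit 1: 0x48
opcode (1b) val=0 bits=0x0 at bit 0: 0x48
word = 0x48 → big-endian bytes:
  [0]=0x48

48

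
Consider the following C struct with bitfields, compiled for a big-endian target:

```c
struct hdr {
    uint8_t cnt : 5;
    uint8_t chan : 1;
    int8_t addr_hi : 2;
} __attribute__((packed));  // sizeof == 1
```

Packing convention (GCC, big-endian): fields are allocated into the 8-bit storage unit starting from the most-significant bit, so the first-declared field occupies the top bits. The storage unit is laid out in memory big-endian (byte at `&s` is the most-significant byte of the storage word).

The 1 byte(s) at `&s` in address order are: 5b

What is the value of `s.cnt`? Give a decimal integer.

[0]=0x5b (big-endian) → word 0x5b
cnt [3+:5] = (word>>3) & 0x1f = 11  ←
chan [2+:1] = (word>>2) & 0x1 = 0
addr_hi [0+:2] = (word>>0) & 0x3 = 3

11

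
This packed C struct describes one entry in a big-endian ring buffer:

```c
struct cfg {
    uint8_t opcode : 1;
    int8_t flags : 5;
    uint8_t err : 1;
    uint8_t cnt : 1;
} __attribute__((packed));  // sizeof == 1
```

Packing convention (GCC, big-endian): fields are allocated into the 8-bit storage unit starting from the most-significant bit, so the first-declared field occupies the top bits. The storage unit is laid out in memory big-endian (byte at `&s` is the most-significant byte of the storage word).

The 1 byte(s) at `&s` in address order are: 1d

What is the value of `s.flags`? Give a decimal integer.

7

[0]=0x1d (big-endian) → word 0x1d
opcode:1 @ bit 7 → (0x1d>>7)&0x1 = 0x0
flags:5 @ bit 2 → (0x1d>>2)&0x1f = 0x7  ←
err:1 @ bit 1 → (0x1d>>1)&0x1 = 0x0
cnt:1 @ bit 0 → (0x1d>>0)&0x1 = 0x1
flags signed 5b, MSB=0: value = 7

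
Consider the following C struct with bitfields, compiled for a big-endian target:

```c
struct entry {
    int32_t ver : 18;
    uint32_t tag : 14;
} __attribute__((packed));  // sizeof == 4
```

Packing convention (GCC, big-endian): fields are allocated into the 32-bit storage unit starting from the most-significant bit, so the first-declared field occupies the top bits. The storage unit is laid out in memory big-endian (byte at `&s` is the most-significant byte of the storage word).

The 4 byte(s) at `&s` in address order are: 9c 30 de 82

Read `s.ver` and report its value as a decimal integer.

[0]=0x9c [1]=0x30 [2]=0xde [3]=0x82 (big-endian) → word 0x9c30de82
ver:18 @ bit 14 → (0x9c30de82>>14)&0x3ffff = 0x270c3  ←
tag:14 @ bit 0 → (0x9c30de82>>0)&0x3fff = 0x1e82
ver signed 18b, MSB=1: 159939 - 262144 = -102205

-102205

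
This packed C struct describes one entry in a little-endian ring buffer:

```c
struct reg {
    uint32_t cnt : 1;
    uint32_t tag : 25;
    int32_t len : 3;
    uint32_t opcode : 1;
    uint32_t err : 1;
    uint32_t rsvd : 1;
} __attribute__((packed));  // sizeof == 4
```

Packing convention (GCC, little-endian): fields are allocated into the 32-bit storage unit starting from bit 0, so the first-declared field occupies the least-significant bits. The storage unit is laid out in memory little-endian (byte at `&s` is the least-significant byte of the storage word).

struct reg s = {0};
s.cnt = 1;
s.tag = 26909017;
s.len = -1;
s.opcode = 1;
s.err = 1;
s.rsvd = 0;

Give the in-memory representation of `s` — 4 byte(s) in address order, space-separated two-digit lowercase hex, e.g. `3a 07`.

b3 32 35 7f

cnt (1b) val=1 bits=0x1 at bit 0: 0x00000001
tag (25b) val=26909017 bits=0x19a9959 at bit 1: 0x033532b3
len (3b) val=-1 bits=0x7 at bit 26: 0x1f3532b3
opcode (1b) val=1 bits=0x1 at bit 29: 0x3f3532b3
err (1b) val=1 bits=0x1 at bit 30: 0x7f3532b3
rsvd (1b) val=0 bits=0x0 at bit 31: 0x7f3532b3
word = 0x7f3532b3 → little-endian bytes:
  [0]=0xb3  [1]=0x32  [2]=0x35  [3]=0x7f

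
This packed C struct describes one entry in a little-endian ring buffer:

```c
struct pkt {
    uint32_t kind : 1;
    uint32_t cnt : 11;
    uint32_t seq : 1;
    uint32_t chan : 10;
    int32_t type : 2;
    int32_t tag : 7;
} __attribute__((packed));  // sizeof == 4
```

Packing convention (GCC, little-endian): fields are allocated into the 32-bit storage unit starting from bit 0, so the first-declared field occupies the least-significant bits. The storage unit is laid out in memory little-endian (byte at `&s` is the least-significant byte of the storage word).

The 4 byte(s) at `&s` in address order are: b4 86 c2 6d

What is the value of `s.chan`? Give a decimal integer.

[0]=0xb4 [1]=0x86 [2]=0xc2 [3]=0x6d (little-endian) → word 0x6dc286b4
kind [0+:1] = (word>>0) & 0x1 = 0
cnt [1+:11] = (word>>1) & 0x7ff = 858
seq [12+:1] = (word>>12) & 0x1 = 0
chan [13+:10] = (word>>13) & 0x3ff = 532  ←
type [23+:2] = (word>>23) & 0x3 = 3
tag [25+:7] = (word>>25) & 0x7f = 54

532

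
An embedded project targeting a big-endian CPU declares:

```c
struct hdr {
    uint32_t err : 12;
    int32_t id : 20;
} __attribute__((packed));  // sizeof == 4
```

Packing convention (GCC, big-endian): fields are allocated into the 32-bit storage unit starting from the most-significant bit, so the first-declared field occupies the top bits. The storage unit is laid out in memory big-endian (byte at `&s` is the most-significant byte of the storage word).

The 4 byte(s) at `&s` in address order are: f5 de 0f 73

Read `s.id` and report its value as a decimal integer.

-127117

[0]=0xf5 [1]=0xde [2]=0x0f [3]=0x73 (big-endian) → word 0xf5de0f73
err:12 @ bit 20 → (0xf5de0f73>>20)&0xfff = 0xf5d
id:20 @ bit 0 → (0xf5de0f73>>0)&0xfffff = 0xe0f73  ←
id signed 20b, MSB=1: 921459 - 1048576 = -127117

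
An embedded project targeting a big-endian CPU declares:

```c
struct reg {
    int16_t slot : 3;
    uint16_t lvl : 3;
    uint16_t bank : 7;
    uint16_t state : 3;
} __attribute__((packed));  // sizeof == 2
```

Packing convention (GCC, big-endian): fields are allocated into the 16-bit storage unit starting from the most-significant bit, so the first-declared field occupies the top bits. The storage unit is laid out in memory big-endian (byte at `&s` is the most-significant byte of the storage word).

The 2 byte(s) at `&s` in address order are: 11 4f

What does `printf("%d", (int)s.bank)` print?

41

[0]=0x11 [1]=0x4f (big-endian) → word 0x114f
slot [13+:3] = (word>>13) & 0x7 = 0
lvl [10+:3] = (word>>10) & 0x7 = 4
bank [3+:7] = (word>>3) & 0x7f = 41  ←
state [0+:3] = (word>>0) & 0x7 = 7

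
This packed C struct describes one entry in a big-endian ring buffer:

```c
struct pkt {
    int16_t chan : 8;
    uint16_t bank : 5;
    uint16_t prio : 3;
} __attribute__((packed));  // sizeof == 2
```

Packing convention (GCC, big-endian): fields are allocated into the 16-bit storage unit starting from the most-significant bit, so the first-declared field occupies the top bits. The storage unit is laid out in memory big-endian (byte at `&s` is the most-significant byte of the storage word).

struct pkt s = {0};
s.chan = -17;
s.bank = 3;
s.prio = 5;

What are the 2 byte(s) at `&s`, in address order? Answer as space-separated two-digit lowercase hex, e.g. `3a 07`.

ef 1d

[8+:8] chan=-17 & 0xff = 0xef; word=0xef00
[3+:5] bank=3 & 0x1f = 0x3; word=0xef18
[0+:3] prio=5 & 0x7 = 0x5; word=0xef1d
word = 0xef1d → big-endian bytes:
  [0]=0xef  [1]=0x1d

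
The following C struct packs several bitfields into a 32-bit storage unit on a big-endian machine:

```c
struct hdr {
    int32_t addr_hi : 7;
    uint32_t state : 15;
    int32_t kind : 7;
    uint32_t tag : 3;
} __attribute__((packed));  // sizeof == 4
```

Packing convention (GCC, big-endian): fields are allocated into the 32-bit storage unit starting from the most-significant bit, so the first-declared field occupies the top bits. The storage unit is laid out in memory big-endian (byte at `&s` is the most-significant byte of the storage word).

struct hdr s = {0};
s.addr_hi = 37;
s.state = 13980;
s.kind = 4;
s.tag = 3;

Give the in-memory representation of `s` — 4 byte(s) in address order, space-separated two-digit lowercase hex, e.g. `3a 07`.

4a da 70 23

addr_hi:7 = 37 → 0x25 << 25 → word 0x4a000000
state:15 = 13980 → 0x369c << 10 → word 0x4ada7000
kind:7 = 4 → 0x4 << 3 → word 0x4ada7020
tag:3 = 3 → 0x3 << 0 → word 0x4ada7023
word = 0x4ada7023 → big-endian bytes:
  [0]=0x4a  [1]=0xda  [2]=0x70  [3]=0x23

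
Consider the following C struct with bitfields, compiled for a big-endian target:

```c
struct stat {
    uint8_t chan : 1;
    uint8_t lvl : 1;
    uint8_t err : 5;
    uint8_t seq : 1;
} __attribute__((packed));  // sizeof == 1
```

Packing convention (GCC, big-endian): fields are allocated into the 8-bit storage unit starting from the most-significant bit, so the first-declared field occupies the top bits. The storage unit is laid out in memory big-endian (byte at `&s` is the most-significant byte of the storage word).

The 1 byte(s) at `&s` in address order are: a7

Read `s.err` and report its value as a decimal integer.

[0]=0xa7 (big-endian) → word 0xa7
chan:1 @ bit 7 → (0xa7>>7)&0x1 = 0x1
lvl:1 @ bit 6 → (0xa7>>6)&0x1 = 0x0
err:5 @ bit 1 → (0xa7>>1)&0x1f = 0x13  ←
seq:1 @ bit 0 → (0xa7>>0)&0x1 = 0x1

19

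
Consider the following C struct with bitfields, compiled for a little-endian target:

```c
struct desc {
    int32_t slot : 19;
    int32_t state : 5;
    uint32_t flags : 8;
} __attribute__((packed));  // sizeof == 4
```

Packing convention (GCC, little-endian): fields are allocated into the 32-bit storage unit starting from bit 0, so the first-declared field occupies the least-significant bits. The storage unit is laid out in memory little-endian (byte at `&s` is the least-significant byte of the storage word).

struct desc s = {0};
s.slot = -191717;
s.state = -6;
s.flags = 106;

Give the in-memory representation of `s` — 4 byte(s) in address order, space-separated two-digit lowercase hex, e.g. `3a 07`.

1b 13 d5 6a

[0+:19] slot=-191717 & 0x7ffff = 0x5131b; word=0x0005131b
[19+:5] state=-6 & 0x1f = 0x1a; word=0x00d5131b
[24+:8] flags=106 & 0xff = 0x6a; word=0x6ad5131b
word = 0x6ad5131b → little-endian bytes:
  [0]=0x1b  [1]=0x13  [2]=0xd5  [3]=0x6a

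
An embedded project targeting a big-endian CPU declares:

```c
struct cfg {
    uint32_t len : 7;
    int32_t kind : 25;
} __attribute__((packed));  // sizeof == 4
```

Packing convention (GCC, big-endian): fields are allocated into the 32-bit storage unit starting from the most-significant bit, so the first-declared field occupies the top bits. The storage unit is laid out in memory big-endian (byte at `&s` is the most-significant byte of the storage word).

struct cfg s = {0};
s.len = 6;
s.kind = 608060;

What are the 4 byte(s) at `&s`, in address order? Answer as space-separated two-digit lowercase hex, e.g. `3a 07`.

len:7 = 6 → 0x6 << 25 → word 0x0c000000
kind:25 = 608060 → 0x9473c << 0 → word 0x0c09473c
word = 0x0c09473c → big-endian bytes:
  [0]=0x0c  [1]=0x09  [2]=0x47  [3]=0x3c

0c 09 47 3c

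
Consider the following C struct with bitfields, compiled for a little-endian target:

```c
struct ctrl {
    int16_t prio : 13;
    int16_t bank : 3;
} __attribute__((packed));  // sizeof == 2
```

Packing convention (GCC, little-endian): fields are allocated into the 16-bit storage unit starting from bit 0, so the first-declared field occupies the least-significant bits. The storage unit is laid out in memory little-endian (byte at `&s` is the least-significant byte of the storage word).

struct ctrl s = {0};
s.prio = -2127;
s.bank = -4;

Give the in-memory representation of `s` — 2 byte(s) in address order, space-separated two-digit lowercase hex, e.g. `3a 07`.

b1 97

prio:13 = -2127 → 0x17b1 << 0 → word 0x17b1
bank:3 = -4 → 0x4 << 13 → word 0x97b1
word = 0x97b1 → little-endian bytes:
  [0]=0xb1  [1]=0x97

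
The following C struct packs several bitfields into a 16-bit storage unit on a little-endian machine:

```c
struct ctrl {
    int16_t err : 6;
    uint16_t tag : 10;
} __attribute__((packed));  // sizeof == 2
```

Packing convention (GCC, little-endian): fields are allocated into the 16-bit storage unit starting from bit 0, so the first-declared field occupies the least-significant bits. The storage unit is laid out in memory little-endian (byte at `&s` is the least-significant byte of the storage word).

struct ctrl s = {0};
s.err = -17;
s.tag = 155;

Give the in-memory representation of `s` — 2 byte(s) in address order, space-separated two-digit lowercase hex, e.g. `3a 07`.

ef 26

err (6b) val=-17 bits=0x2f at bit 0: 0x002f
tag (10b) val=155 bits=0x9b at bit 6: 0x26ef
word = 0x26ef → little-endian bytes:
  [0]=0xef  [1]=0x26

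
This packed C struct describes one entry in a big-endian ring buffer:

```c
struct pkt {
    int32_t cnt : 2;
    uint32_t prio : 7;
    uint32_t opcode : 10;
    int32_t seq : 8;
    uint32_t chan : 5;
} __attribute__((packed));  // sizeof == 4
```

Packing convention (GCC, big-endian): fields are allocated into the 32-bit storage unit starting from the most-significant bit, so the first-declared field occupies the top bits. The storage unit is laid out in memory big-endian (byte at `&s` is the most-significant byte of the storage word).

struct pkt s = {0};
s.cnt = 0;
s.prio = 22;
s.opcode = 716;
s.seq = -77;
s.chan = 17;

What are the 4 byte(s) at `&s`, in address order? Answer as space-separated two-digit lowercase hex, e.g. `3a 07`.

cnt:2 = 0 → 0x0 << 30 → word 0x00000000
prio:7 = 22 → 0x16 << 23 → word 0x0b000000
opcode:10 = 716 → 0x2cc << 13 → word 0x0b598000
seq:8 = -77 → 0xb3 << 5 → word 0x0b599660
chan:5 = 17 → 0x11 << 0 → word 0x0b599671
word = 0x0b599671 → big-endian bytes:
  [0]=0x0b  [1]=0x59  [2]=0x96  [3]=0x71

0b 59 96 71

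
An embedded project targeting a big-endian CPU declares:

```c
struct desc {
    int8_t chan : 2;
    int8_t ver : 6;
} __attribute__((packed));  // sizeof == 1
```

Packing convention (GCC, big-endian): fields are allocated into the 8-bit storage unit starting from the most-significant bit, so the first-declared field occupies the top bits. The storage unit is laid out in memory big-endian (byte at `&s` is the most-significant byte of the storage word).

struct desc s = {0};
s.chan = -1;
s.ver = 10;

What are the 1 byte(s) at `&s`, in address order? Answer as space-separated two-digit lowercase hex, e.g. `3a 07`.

chan:2 = -1 → 0x3 << 6 → word 0xc0
ver:6 = 10 → 0xa << 0 → word 0xca
word = 0xca → big-endian bytes:
  [0]=0xca

ca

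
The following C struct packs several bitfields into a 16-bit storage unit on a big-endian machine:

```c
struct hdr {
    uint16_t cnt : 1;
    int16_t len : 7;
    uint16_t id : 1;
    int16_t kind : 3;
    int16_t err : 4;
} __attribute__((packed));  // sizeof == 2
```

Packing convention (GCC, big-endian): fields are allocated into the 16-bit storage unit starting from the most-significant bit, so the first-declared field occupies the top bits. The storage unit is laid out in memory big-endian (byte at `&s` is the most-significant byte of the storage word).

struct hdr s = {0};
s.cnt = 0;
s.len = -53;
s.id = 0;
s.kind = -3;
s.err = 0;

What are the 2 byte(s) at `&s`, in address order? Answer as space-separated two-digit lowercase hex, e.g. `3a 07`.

4b 50

cnt (1b) val=0 bits=0x0 at bit 15: 0x0000
len (7b) val=-53 bits=0x4b at bit 8: 0x4b00
id (1b) val=0 bits=0x0 at bit 7: 0x4b00
kind (3b) val=-3 bits=0x5 at bit 4: 0x4b50
err (4b) val=0 bits=0x0 at bit 0: 0x4b50
word = 0x4b50 → big-endian bytes:
  [0]=0x4b  [1]=0x50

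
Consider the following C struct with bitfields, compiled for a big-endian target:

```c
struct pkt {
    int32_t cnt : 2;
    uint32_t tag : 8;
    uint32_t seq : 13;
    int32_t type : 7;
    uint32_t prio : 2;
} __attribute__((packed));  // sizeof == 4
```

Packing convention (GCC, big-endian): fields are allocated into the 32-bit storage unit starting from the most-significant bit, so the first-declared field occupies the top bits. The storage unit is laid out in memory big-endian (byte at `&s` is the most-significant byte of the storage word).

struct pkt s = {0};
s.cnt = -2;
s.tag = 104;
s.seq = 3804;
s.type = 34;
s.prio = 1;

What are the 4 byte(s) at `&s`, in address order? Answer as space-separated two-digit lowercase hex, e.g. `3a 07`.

9a 1d b8 89

cnt:2 = -2 → 0x2 << 30 → word 0x80000000
tag:8 = 104 → 0x68 << 22 → word 0x9a000000
seq:13 = 3804 → 0xedc << 9 → word 0x9a1db800
type:7 = 34 → 0x22 << 2 → word 0x9a1db888
prio:2 = 1 → 0x1 << 0 → word 0x9a1db889
word = 0x9a1db889 → big-endian bytes:
  [0]=0x9a  [1]=0x1d  [2]=0xb8  [3]=0x89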